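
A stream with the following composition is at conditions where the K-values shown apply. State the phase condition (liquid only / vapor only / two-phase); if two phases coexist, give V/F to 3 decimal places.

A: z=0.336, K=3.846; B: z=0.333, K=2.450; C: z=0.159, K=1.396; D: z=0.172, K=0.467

vapor only

ΣzᵢKᵢ = 2.410; Σzᵢ/Kᵢ = 0.705.
Since Σzᵢ/Kᵢ < 1 the mixture is above its dew point — single vapor phase.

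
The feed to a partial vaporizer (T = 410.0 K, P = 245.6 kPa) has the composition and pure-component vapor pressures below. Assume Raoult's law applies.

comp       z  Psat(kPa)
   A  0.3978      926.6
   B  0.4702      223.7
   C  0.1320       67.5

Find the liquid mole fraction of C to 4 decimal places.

x_C = 0.3747

Raoult's law: Kᵢ = Pᵢˢᵃᵗ/P = Pᵢˢᵃᵗ/245.6.
  K_A = 926.6/245.6 = 3.772801, K_B = 223.7/245.6 = 0.910831, K_C = 67.5/245.6 = 0.274837
Let ψ = V/F and solve Σ zᵢ(Kᵢ−1)/(1+ψ(Kᵢ−1)) = 0.
Check two-phase: ΣzᵢKᵢ = 1.9654 > 1 and Σzᵢ/Kᵢ = 1.1020 > 1, so g(0) = 0.9654 > 0 and g(1) = -0.1020 < 0.
Newton iteration, ψ⁰ = 0.5:
  ψ = 0.5000: g = 0.26816, g' = -0.7120 → ψ = 0.8766
  ψ = 0.8766: g = 0.01328, g' = -0.7873 → ψ = 0.8935
  ψ = 0.8935: g = -0.00025, g' = -0.8173 → ψ = 0.8932
Converged at ψ = 0.8932.
Compositions from xᵢ = zᵢ/(1+ψ(Kᵢ−1)), yᵢ = Kᵢxᵢ:
  A: x = 0.1144, y = 0.4317
  B: x = 0.5109, y = 0.4653
  C: x = 0.3747, y = 0.1030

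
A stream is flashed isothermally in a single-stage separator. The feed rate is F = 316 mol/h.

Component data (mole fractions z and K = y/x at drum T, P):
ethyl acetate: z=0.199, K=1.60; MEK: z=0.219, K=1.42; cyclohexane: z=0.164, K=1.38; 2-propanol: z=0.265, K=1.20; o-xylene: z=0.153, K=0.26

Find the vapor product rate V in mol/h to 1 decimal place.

V = 232.1 mol/h

Material balance + equilibrium reduce to Σ zᵢ(Kᵢ−1)/(1+V/F(Kᵢ−1)) = 0.
Check two-phase: ΣzᵢKᵢ = 1.213 > 1 and Σzᵢ/Kᵢ = 1.207 > 1, so g(0) = 0.213 > 0 and g(1) = -0.207 < 0.
Newton iteration, V/F⁰ = 0.5:
  V/F = 0.500: g = 0.0887, g' = -0.305 → V/F = 0.790
  V/F = 0.790: g = -0.0291, g' = -0.563 → V/F = 0.739
  V/F = 0.739: g = -0.0020, g' = -0.487 → V/F = 0.735
Converged at V/F = 0.735.
Then V = V/F·F = 0.7346·316 = 232.1 mol/h and L = F − V = 83.9 mol/h.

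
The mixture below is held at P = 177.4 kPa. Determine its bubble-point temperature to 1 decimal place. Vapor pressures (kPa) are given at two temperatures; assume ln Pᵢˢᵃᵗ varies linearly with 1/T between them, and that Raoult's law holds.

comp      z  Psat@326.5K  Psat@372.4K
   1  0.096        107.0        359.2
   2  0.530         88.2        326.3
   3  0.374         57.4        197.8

T = 354.4 K

Bubble-point temperature: ΣzᵢPᵢˢᵃᵗ(T) = P. Interpolate ln Pᵢˢᵃᵗ = aᵢ + bᵢ/T.
  T = 326.5 K: ΣzᵢPᵢˢᵃᵗ = 78.49 kPa
  T = 372.4 K: ΣzᵢPᵢˢᵃᵗ = 281.40 kPa
  T = 349.4 K: ΣzᵢPᵢˢᵃᵗ = 154.73 kPa
  T = 360.9 K: ΣzᵢPᵢˢᵃᵗ = 210.65 kPa
  T = 355.1 K: ΣzᵢPᵢˢᵃᵗ = 180.75 kPa
  T = 352.2 K: ΣzᵢPᵢˢᵃᵗ = 167.11 kPa
Interpolating between 352.2 K and 355.1 K gives T ≈ 354.4 K.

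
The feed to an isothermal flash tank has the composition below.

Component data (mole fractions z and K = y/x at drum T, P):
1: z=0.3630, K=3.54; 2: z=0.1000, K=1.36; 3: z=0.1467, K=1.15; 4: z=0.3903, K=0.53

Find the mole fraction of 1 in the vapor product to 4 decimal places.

Newton–Raphson from ψ = 0.47:
  ψ = 0.4700: g = 0.23618, g' = -0.6410 → ψ = 0.8384
  ψ = 0.8384: g = 0.03906, g' = -0.4842 → ψ = 0.9191
  ψ = 0.9191: g = -0.00006, g' = -0.4877 → ψ = 0.9190
Converged at ψ = 0.9190.
Compositions from xᵢ = zᵢ/(1+ψ(Kᵢ−1)), yᵢ = Kᵢxᵢ:
  1: x = 0.1089, y = 0.3854
  2: x = 0.0751, y = 0.1022
  3: x = 0.1289, y = 0.1483
  4: x = 0.6871, y = 0.3641

y_1 = 0.3854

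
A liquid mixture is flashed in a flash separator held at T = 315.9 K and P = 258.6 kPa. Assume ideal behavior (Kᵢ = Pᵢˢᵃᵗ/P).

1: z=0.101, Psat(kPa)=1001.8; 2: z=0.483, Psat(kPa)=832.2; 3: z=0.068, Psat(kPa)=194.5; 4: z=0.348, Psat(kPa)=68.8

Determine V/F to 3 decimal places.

Raoult's law: Kᵢ = Pᵢˢᵃᵗ/P = Pᵢˢᵃᵗ/258.6.
  K_1 = 1001.8/258.6 = 3.87394, K_2 = 832.2/258.6 = 3.21810, K_3 = 194.5/258.6 = 0.75213, K_4 = 68.8/258.6 = 0.26605
Rachford–Rice: g(V/F) = Σ zᵢ(Kᵢ−1)/(1+V/F(Kᵢ−1)) = 0.
g(0) = ΣzᵢKᵢ − 1 = 1.089 and g(1) = 1 − Σzᵢ/Kᵢ = -0.575, so a root lies in (0, 1).
Iterate (Newton) starting at V/F = 0.69:
  V/F = 0.690: g = -0.0171, g' = -1.240 → V/F = 0.676
Converged at V/F = 0.676.

V/F = 0.676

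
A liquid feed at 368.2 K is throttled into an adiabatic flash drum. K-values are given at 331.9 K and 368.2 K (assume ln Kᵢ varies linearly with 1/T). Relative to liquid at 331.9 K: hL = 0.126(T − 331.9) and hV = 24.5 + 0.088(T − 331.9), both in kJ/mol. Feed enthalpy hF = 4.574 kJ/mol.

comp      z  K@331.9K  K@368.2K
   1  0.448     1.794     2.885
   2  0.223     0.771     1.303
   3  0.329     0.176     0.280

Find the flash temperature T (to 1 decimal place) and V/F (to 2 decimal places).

T = 335.9 K, V/F = 0.17

Adiabatic flash: solve Rachford–Rice at each trial T, then check hF = ψ·hV(T) + (1−ψ)·hL(T).
  T = 331.9 K: K = (1.794, 0.771, 0.176), RR gives ψ = 0.065, H_out = 1.591 kJ/mol
  T = 368.2 K: K = (2.885, 1.303, 0.280), RR gives ψ = 0.640, H_out = 19.371 kJ/mol
  T = 350.0 K: K = (2.302, 1.015, 0.225), RR gives ψ = 0.423, H_out = 12.347 kJ/mol
  T = 340.9 K: K = (2.037, 0.887, 0.199), RR gives ψ = 0.272, H_out = 7.696 kJ/mol
  T = 336.4 K: K = (1.913, 0.828, 0.187), RR gives ψ = 0.178, H_out = 4.892 kJ/mol
  T = 334.1 K: K = (1.852, 0.799, 0.182), RR gives ψ = 0.123, H_out = 3.278 kJ/mol
Linear interpolation between T = 334.1 (H_out = 3.278) and T = 336.4 (H_out = 4.892) on hF = 4.574 gives T ≈ 335.9 K, at which ψ = 0.17.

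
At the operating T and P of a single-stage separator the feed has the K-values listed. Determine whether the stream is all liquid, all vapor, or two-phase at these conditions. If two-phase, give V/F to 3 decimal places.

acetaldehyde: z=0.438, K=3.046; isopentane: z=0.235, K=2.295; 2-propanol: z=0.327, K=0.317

ΣzᵢKᵢ = 1.977; Σzᵢ/Kᵢ = 1.278.
Both exceed 1, so a two-phase solution exists.
Rachford–Rice: g(ψ) = Σ zᵢ(Kᵢ−1)/(1+ψ(Kᵢ−1)) = 0.
Newton iteration, ψ⁰ = 0.5:
  ψ = 0.500: g = 0.2885, g' = -0.945 → ψ = 0.805
  ψ = 0.805: g = -0.0089, g' = -1.109 → ψ = 0.797
Converged at ψ = 0.797.

two-phase, V/F = 0.797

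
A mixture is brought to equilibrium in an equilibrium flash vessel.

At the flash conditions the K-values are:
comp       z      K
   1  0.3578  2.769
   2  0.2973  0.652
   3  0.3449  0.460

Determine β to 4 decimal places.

β = 0.4219

Let β = V/F and solve Σ zᵢ(Kᵢ−1)/(1+β(Kᵢ−1)) = 0.
g(0) = ΣzᵢKᵢ − 1 = 0.3432 and g(1) = 1 − Σzᵢ/Kᵢ = -0.3350, so a root lies in (0, 1).
Newton–Raphson from β = 0.5:
  β = 0.5000: g = -0.04452, g' = -0.5568 → β = 0.4200
  β = 0.4200: g = 0.00107, g' = -0.5862 → β = 0.4219
Converged at β = 0.4219.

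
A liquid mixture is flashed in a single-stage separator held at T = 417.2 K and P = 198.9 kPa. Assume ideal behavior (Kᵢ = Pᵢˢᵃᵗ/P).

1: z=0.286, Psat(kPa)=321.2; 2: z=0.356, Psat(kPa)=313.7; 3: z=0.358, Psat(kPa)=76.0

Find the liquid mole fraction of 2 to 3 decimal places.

x_2 = 0.284

Raoult's law: Kᵢ = Pᵢˢᵃᵗ/P = Pᵢˢᵃᵗ/198.9.
  K_1 = 321.2/198.9 = 1.61488, K_2 = 313.7/198.9 = 1.57717, K_3 = 76.0/198.9 = 0.38210
Newton iteration, V/F⁰ = 0.53:
  V/F = 0.530: g = -0.0390, g' = -0.433 → V/F = 0.440
  V/F = 0.440: g = -0.0016, g' = -0.400 → V/F = 0.436
Converged at V/F = 0.436.
Compositions from xᵢ = zᵢ/(1+V/F(Kᵢ−1)), yᵢ = Kᵢxᵢ:
  1: x = 0.226, y = 0.364
  2: x = 0.284, y = 0.449
  3: x = 0.490, y = 0.187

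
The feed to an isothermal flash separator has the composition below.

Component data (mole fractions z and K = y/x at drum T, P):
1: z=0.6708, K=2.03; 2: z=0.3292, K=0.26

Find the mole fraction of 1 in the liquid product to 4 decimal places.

Material balance + equilibrium reduce to Σ zᵢ(Kᵢ−1)/(1+ψ(Kᵢ−1)) = 0.
Check two-phase: ΣzᵢKᵢ = 1.4473 > 1 and Σzᵢ/Kᵢ = 1.5966 > 1, so g(0) = 0.4473 > 0 and g(1) = -0.5966 < 0.
Iterate (Newton) starting at ψ = 0.5:
  ψ = 0.5000: g = 0.06938, g' = -0.7643 → ψ = 0.5908
  ψ = 0.5908: g = -0.00328, g' = -0.8441 → ψ = 0.5869
Converged at ψ = 0.5869.
Compositions from xᵢ = zᵢ/(1+ψ(Kᵢ−1)), yᵢ = Kᵢxᵢ:
  1: x = 0.4181, y = 0.8487
  2: x = 0.5819, y = 0.1513

x_1 = 0.4181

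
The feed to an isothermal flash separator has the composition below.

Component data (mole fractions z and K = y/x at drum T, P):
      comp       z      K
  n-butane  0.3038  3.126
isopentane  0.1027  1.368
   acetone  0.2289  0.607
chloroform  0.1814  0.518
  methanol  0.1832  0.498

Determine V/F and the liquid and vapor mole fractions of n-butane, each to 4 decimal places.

V/F = 0.4909, x_n-butane = 0.1487, y_n-butane = 0.4647

Newton iteration, V/F⁰ = 0.5:
  V/F = 0.5000: g = -0.00494, g' = -0.5428 → V/F = 0.4909
Converged at V/F = 0.4909.
Compositions from xᵢ = zᵢ/(1+V/F(Kᵢ−1)), yᵢ = Kᵢxᵢ:
  n-butane: x = 0.1487, y = 0.4647
  isopentane: x = 0.0870, y = 0.1190
  acetone: x = 0.2836, y = 0.1722
  chloroform: x = 0.2376, y = 0.1231
  methanol: x = 0.2431, y = 0.1211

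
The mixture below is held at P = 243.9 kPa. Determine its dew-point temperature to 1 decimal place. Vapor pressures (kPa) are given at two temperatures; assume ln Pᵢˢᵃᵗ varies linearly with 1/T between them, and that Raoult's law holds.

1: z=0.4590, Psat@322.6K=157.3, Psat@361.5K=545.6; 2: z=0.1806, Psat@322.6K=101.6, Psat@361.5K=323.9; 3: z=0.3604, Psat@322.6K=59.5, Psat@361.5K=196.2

T = 353.1 K

Dew-point temperature: Σzᵢ·P/Pᵢˢᵃᵗ(T) = 1. Interpolate ln Pᵢˢᵃᵗ = aᵢ + bᵢ/T.
  T = 322.6 K: ΣzᵢP/Pᵢˢᵃᵗ = 2.6226
  T = 361.5 K: ΣzᵢP/Pᵢˢᵃᵗ = 0.7892
  T = 342.1 K: ΣzᵢP/Pᵢˢᵃᵗ = 1.3881
  T = 351.8 K: ΣzᵢP/Pᵢˢᵃᵗ = 1.0385
  T = 356.6 K: ΣzᵢP/Pᵢˢᵃᵗ = 0.9049
  T = 354.2 K: ΣzᵢP/Pᵢˢᵃᵗ = 0.9690
Interpolating between 351.8 K and 354.2 K gives T ≈ 353.1 K.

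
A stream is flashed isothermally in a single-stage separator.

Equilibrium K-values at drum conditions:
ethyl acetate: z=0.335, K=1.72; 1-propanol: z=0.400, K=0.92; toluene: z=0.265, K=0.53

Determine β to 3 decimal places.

Rachford–Rice: g(β) = Σ zᵢ(Kᵢ−1)/(1+β(Kᵢ−1)) = 0.
Check two-phase: ΣzᵢKᵢ = 1.085 > 1 and Σzᵢ/Kᵢ = 1.130 > 1, so g(0) = 0.085 > 0 and g(1) = -0.130 < 0.
Iterate (Newton) starting at β = 0.5:
  β = 0.500: g = -0.0188, g' = -0.197 → β = 0.404
Converged at β = 0.404.

β = 0.404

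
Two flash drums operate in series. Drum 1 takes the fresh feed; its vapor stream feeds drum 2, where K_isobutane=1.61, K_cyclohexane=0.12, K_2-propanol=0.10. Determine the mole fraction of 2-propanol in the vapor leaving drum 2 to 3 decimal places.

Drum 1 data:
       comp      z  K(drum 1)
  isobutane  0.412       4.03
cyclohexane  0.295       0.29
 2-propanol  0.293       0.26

y_2-propanol (drum 2) = 0.020

Drum 1:
Material balance + equilibrium reduce to Σ zᵢ(Kᵢ−1)/(1+ψ₁(Kᵢ−1)) = 0.
g(0) = ΣzᵢKᵢ − 1 = 0.822 and g(1) = 1 − Σzᵢ/Kᵢ = -1.246, so a root lies in (0, 1).
Iterate (Newton) starting at ψ₁ = 0.5:
  ψ₁ = 0.500: g = -0.1725, g' = -1.360 → ψ₁ = 0.373
  ψ₁ = 0.373: g = 0.0015, g' = -1.415 → ψ₁ = 0.374
Converged at ψ₁ = 0.374.
Drum-1 compositions:
  isobutane: x = 0.193, y = 0.778
  cyclohexane: x = 0.402, y = 0.116
  2-propanol: x = 0.405, y = 0.105
Drum-2 feed = drum-1 vapor: z₂ = (0.7782, 0.1165, 0.1053).
Drum 2:
Material balance + equilibrium reduce to Σ zᵢ(Kᵢ−1)/(1+ψ₂(Kᵢ−1)) = 0.
g(0) = ΣzᵢKᵢ − 1 = 0.277 and g(1) = 1 − Σzᵢ/Kᵢ = -1.508, so a root lies in (0, 1).
Newton iteration, ψ₂⁰ = 0.3:
  ψ₂ = 0.300: g = 0.1321, g' = -0.534 → ψ₂ = 0.548
  ψ₂ = 0.548: g = -0.0289, g' = -0.830 → ψ₂ = 0.513
  ψ₂ = 0.513: g = -0.0012, g' = -0.762 → ψ₂ = 0.511
Converged at ψ₂ = 0.511.
  isobutane: x = 0.593, y = 0.955
  cyclohexane: x = 0.212, y = 0.025
  2-propanol: x = 0.195, y = 0.020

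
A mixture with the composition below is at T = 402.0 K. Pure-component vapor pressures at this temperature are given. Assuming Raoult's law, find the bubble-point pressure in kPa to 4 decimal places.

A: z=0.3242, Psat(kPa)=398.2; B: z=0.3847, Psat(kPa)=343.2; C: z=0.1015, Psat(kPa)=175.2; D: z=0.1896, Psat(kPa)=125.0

Pbub = 302.6083 kPa

At the bubble point ψ → 0, so ΣzᵢKᵢ = 1 with Kᵢ = Pᵢˢᵃᵗ/P ⇒ P = ΣzᵢPᵢˢᵃᵗ.
P = 0.3242·398.2 + 0.3847·343.2 + 0.1015·175.2 + 0.1896·125.0 = 302.6083 kPa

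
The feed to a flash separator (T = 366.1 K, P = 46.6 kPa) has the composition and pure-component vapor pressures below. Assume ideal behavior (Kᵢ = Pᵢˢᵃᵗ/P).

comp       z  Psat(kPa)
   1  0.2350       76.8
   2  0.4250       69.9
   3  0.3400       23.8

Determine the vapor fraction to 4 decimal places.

Raoult's law: Kᵢ = Pᵢˢᵃᵗ/P = Pᵢˢᵃᵗ/46.6.
  K_1 = 76.8/46.6 = 1.648069, K_2 = 69.9/46.6 = 1.500000, K_3 = 23.8/46.6 = 0.510730
Rachford–Rice: g(ψ) = Σ zᵢ(Kᵢ−1)/(1+ψ(Kᵢ−1)) = 0.
g(0) = ΣzᵢKᵢ − 1 = 0.1984 and g(1) = 1 − Σzᵢ/Kᵢ = -0.0916, so a root lies in (0, 1).
Newton–Raphson from ψ = 0.48:
  ψ = 0.4800: g = 0.07012, g' = -0.2655 → ψ = 0.7441
  ψ = 0.7441: g = -0.00395, g' = -0.3026 → ψ = 0.7310
  ψ = 0.7310: g = -0.00002, g' = -0.2997 → ψ = 0.7309
Converged at ψ = 0.7309.

ψ = 0.7309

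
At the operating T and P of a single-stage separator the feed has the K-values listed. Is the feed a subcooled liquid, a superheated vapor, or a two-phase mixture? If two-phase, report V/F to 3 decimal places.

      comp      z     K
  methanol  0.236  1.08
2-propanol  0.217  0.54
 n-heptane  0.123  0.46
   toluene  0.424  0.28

subcooled liquid

ΣzᵢKᵢ = 0.547; Σzᵢ/Kᵢ = 2.402.
Since ΣzᵢKᵢ < 1 the mixture is below its bubble point — single liquid phase.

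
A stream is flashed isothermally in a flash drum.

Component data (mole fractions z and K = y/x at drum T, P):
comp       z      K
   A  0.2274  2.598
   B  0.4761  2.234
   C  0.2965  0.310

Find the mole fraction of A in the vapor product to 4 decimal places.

Material balance + equilibrium reduce to Σ zᵢ(Kᵢ−1)/(1+ψ(Kᵢ−1)) = 0.
Check two-phase: ΣzᵢKᵢ = 1.7463 > 1 and Σzᵢ/Kᵢ = 1.2571 > 1, so g(0) = 0.7463 > 0 and g(1) = -0.2571 < 0.
Newton iteration, ψ⁰ = 0.57:
  ψ = 0.5700: g = 0.19787, g' = -0.7924 → ψ = 0.8197
  ψ = 0.8197: g = -0.02156, g' = -1.0361 → ψ = 0.7989
  ψ = 0.7989: g = -0.00042, g' = -0.9968 → ψ = 0.7985
Converged at ψ = 0.7985.
Compositions from xᵢ = zᵢ/(1+ψ(Kᵢ−1)), yᵢ = Kᵢxᵢ:
  A: x = 0.0999, y = 0.2596
  B: x = 0.2398, y = 0.5357
  C: x = 0.6603, y = 0.2047

y_A = 0.2596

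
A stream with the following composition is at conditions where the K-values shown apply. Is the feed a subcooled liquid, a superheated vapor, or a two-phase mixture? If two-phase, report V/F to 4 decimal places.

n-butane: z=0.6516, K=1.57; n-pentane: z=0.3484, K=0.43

ΣzᵢKᵢ = 1.1728; Σzᵢ/Kᵢ = 1.2253.
Both exceed 1, so a two-phase solution exists.
Binary case is linear: z₁(K₁−1)(1+ψ(K₂−1)) + z₂(K₂−1)(1+ψ(K₁−1)) = 0
⇒ ψ = [z₁(K₁−1)+z₂(K₂−1)] / [−(K₁−1)(K₂−1)] = 0.17282/0.32490 = 0.5319

two-phase, V/F = 0.5319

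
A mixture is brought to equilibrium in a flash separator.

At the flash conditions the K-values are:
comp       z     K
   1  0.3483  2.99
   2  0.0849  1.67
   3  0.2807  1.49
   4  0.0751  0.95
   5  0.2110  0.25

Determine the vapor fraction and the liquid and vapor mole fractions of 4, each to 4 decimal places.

ψ = 0.8037, x_4 = 0.0782, y_4 = 0.0743

Material balance + equilibrium reduce to Σ zᵢ(Kᵢ−1)/(1+ψ(Kᵢ−1)) = 0.
Check two-phase: ΣzᵢKᵢ = 1.7255 > 1 and Σzᵢ/Kᵢ = 1.2788 > 1, so g(0) = 0.7255 > 0 and g(1) = -0.2788 < 0.
Newton iteration, ψ⁰ = 0.36:
  ψ = 0.3600: g = 0.34596, g' = -0.7645 → ψ = 0.8125
  ψ = 0.8125: g = -0.00897, g' = -1.0299 → ψ = 0.8038
  ψ = 0.8038: g = -0.00010, g' = -1.0076 → ψ = 0.8037
Converged at ψ = 0.8037.
Compositions from xᵢ = zᵢ/(1+ψ(Kᵢ−1)), yᵢ = Kᵢxᵢ:
  1: x = 0.1340, y = 0.4006
  2: x = 0.0552, y = 0.0922
  3: x = 0.2014, y = 0.3001
  4: x = 0.0782, y = 0.0743
  5: x = 0.5312, y = 0.1328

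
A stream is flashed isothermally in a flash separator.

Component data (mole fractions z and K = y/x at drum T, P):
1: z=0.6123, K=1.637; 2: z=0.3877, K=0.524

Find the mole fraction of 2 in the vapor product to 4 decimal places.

Material balance + equilibrium reduce to Σ zᵢ(Kᵢ−1)/(1+β(Kᵢ−1)) = 0.
Check two-phase: ΣzᵢKᵢ = 1.2055 > 1 and Σzᵢ/Kᵢ = 1.1139 > 1, so g(0) = 0.2055 > 0 and g(1) = -0.1139 < 0.
Binary case is linear: z₁(K₁−1)(1+β(K₂−1)) + z₂(K₂−1)(1+β(K₁−1)) = 0
⇒ β = [z₁(K₁−1)+z₂(K₂−1)] / [−(K₁−1)(K₂−1)] = 0.20549/0.30321 = 0.6777
Compositions from xᵢ = zᵢ/(1+β(Kᵢ−1)), yᵢ = Kᵢxᵢ:
  1: x = 0.4277, y = 0.7001
  2: x = 0.5723, y = 0.2999

y_2 = 0.2999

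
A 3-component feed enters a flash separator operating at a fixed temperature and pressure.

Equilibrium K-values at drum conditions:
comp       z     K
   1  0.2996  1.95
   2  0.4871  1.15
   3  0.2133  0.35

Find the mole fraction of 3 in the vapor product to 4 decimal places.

y_3 = 0.1302

Rachford–Rice: g(ψ) = Σ zᵢ(Kᵢ−1)/(1+ψ(Kᵢ−1)) = 0.
Check two-phase: ΣzᵢKᵢ = 1.2190 > 1 and Σzᵢ/Kᵢ = 1.1866 > 1, so g(0) = 0.2190 > 0 and g(1) = -0.1866 < 0.
Newton iteration, ψ⁰ = 0.61:
  ψ = 0.6100: g = 0.01740, g' = -0.3650 → ψ = 0.6577
  ψ = 0.6577: g = -0.00049, g' = -0.3864 → ψ = 0.6564
Converged at ψ = 0.6564.
Compositions from xᵢ = zᵢ/(1+ψ(Kᵢ−1)), yᵢ = Kᵢxᵢ:
  1: x = 0.1845, y = 0.3598
  2: x = 0.4434, y = 0.5100
  3: x = 0.3720, y = 0.1302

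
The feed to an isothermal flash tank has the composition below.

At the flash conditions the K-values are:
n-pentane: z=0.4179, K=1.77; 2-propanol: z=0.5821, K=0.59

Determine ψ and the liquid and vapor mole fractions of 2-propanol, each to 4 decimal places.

Let ψ = V/F and solve Σ zᵢ(Kᵢ−1)/(1+ψ(Kᵢ−1)) = 0.
g(0) = ΣzᵢKᵢ − 1 = 0.0831 and g(1) = 1 − Σzᵢ/Kᵢ = -0.2227, so a root lies in (0, 1).
Binary case is linear: z₁(K₁−1)(1+ψ(K₂−1)) + z₂(K₂−1)(1+ψ(K₁−1)) = 0
⇒ ψ = [z₁(K₁−1)+z₂(K₂−1)] / [−(K₁−1)(K₂−1)] = 0.08312/0.31570 = 0.2633
Compositions from xᵢ = zᵢ/(1+ψ(Kᵢ−1)), yᵢ = Kᵢxᵢ:
  n-pentane: x = 0.3475, y = 0.6150
  2-propanol: x = 0.6525, y = 0.3850

ψ = 0.2633, x_2-propanol = 0.6525, y_2-propanol = 0.3850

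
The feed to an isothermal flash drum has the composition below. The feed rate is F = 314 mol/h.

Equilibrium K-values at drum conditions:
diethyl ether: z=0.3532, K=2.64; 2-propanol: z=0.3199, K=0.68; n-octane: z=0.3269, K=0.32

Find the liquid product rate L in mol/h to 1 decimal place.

L = 221.7 mol/h

Rachford–Rice: g(β) = Σ zᵢ(Kᵢ−1)/(1+β(Kᵢ−1)) = 0.
Feasibility: ΣzᵢKᵢ = 1.2546, Σzᵢ/Kᵢ = 1.6258 — both > 1, two phases present.
Iterate (Newton) starting at β = 0.5:
  β = 0.5000: g = -0.14040, g' = -0.6802 → β = 0.2936
  β = 0.2936: g = 0.00027, g' = -0.7087 → β = 0.2940
Converged at β = 0.2940.
Then V = β·F = 0.2940·314 = 92.3 mol/h and L = F − V = 221.7 mol/h.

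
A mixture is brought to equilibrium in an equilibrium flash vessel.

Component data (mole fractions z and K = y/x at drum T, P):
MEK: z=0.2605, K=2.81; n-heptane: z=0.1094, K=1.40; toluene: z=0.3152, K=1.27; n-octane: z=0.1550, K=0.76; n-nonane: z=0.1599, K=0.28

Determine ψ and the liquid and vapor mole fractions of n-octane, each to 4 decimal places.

Let ψ = V/F and solve Σ zᵢ(Kᵢ−1)/(1+ψ(Kᵢ−1)) = 0.
Check two-phase: ΣzᵢKᵢ = 1.4480 > 1 and Σzᵢ/Kᵢ = 1.1941 > 1, so g(0) = 0.4480 > 0 and g(1) = -0.1941 < 0.
Newton iteration, ψ⁰ = 0.5:
  ψ = 0.5000: g = 0.13680, g' = -0.4791 → ψ = 0.7856
  ψ = 0.7856: g = -0.01267, g' = -0.6241 → ψ = 0.7652
  ψ = 0.7652: g = -0.00024, g' = -0.6006 → ψ = 0.7648
Converged at ψ = 0.7648.
Compositions from xᵢ = zᵢ/(1+ψ(Kᵢ−1)), yᵢ = Kᵢxᵢ:
  MEK: x = 0.1093, y = 0.3070
  n-heptane: x = 0.0838, y = 0.1173
  toluene: x = 0.2612, y = 0.3318
  n-octane: x = 0.1898, y = 0.1443
  n-nonane: x = 0.3559, y = 0.0996

ψ = 0.7648, x_n-octane = 0.1898, y_n-octane = 0.1443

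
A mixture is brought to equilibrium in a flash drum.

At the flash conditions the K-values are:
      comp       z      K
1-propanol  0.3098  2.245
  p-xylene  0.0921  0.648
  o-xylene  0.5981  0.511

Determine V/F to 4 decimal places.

Rachford–Rice: g(V/F) = Σ zᵢ(Kᵢ−1)/(1+V/F(Kᵢ−1)) = 0.
Check two-phase: ΣzᵢKᵢ = 1.0608 > 1 and Σzᵢ/Kᵢ = 1.4506 > 1, so g(0) = 0.0608 > 0 and g(1) = -0.4506 < 0.
Iterate (Newton) starting at V/F = 0.5:
  V/F = 0.5000: g = -0.18875, g' = -0.4498 → V/F = 0.0804
  V/F = 0.0804: g = 0.01282, g' = -0.5639 → V/F = 0.1031
  V/F = 0.1031: g = 0.00018, g' = -0.5481 → V/F = 0.1034
Converged at V/F = 0.1034.

V/F = 0.1034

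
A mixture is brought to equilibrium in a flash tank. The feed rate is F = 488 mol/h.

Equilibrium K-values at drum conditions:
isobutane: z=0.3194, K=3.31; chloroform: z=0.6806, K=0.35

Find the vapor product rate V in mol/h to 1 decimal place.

V = 96.0 mol/h

Let ψ = V/F and solve Σ zᵢ(Kᵢ−1)/(1+ψ(Kᵢ−1)) = 0.
Check two-phase: ΣzᵢKᵢ = 1.2954 > 1 and Σzᵢ/Kᵢ = 2.0411 > 1, so g(0) = 0.2954 > 0 and g(1) = -1.0411 < 0.
Binary case is linear: z₁(K₁−1)(1+ψ(K₂−1)) + z₂(K₂−1)(1+ψ(K₁−1)) = 0
⇒ ψ = [z₁(K₁−1)+z₂(K₂−1)] / [−(K₁−1)(K₂−1)] = 0.29542/1.50150 = 0.1968
Then V = ψ·F = 0.1968·488 = 96.0 mol/h and L = F − V = 392.0 mol/h.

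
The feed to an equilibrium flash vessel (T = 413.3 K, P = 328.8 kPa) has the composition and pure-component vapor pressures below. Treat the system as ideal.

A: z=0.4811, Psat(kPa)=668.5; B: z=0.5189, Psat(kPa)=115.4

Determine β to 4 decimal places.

β = 0.2390

Raoult's law: Kᵢ = Pᵢˢᵃᵗ/P = Pᵢˢᵃᵗ/328.8.
  K_A = 668.5/328.8 = 2.033151, K_B = 115.4/328.8 = 0.350973
Rachford–Rice: g(β) = Σ zᵢ(Kᵢ−1)/(1+β(Kᵢ−1)) = 0.
Feasibility: ΣzᵢKᵢ = 1.1603, Σzᵢ/Kᵢ = 1.7151 — both > 1, two phases present.
Binary case is linear: z₁(K₁−1)(1+β(K₂−1)) + z₂(K₂−1)(1+β(K₁−1)) = 0
⇒ β = [z₁(K₁−1)+z₂(K₂−1)] / [−(K₁−1)(K₂−1)] = 0.16027/0.67054 = 0.2390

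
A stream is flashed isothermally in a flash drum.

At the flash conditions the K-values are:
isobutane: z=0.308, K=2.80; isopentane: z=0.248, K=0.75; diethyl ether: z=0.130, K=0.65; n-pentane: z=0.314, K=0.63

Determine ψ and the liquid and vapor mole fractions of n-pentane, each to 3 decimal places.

ψ = 0.562, x_n-pentane = 0.397, y_n-pentane = 0.250

Newton iteration, ψ⁰ = 0.5:
  ψ = 0.500: g = 0.0232, g' = -0.385 → ψ = 0.560
  ψ = 0.560: g = 0.0007, g' = -0.361 → ψ = 0.562
Converged at ψ = 0.562.
Compositions from xᵢ = zᵢ/(1+ψ(Kᵢ−1)), yᵢ = Kᵢxᵢ:
  isobutane: x = 0.153, y = 0.429
  isopentane: x = 0.289, y = 0.216
  diethyl ether: x = 0.162, y = 0.105
  n-pentane: x = 0.397, y = 0.250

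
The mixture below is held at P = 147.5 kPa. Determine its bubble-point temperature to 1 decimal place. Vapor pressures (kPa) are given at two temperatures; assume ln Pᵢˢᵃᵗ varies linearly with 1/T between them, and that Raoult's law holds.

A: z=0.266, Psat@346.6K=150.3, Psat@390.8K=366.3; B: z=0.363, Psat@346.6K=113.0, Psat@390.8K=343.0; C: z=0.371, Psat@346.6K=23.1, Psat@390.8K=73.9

Bubble-point temperature: ΣzᵢPᵢˢᵃᵗ(T) = P. Interpolate ln Pᵢˢᵃᵗ = aᵢ + bᵢ/T.
  T = 346.6 K: ΣzᵢPᵢˢᵃᵗ = 89.57 kPa
  T = 390.8 K: ΣzᵢPᵢˢᵃᵗ = 249.36 kPa
  T = 368.7 K: ΣzᵢPᵢˢᵃᵗ = 153.86 kPa
  T = 357.6 K: ΣzᵢPᵢˢᵃᵗ = 118.18 kPa
  T = 363.1 K: ΣzᵢPᵢˢᵃᵗ = 134.94 kPa
  T = 365.9 K: ΣzᵢPᵢˢᵃᵗ = 144.16 kPa
Interpolating between 365.9 K and 368.7 K gives T ≈ 366.9 K.

T = 366.9 K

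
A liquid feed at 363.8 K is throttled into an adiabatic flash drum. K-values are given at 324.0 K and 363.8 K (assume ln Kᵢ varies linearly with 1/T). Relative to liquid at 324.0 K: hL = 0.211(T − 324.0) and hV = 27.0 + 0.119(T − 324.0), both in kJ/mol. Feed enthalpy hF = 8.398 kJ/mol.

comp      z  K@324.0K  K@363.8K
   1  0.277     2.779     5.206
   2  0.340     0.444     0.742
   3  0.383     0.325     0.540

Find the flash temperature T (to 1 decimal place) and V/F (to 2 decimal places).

Adiabatic flash: solve Rachford–Rice at each trial T, then check hF = ψ·hV(T) + (1−ψ)·hL(T).
  T = 324.0 K: K = (2.779, 0.444, 0.325), RR gives ψ = 0.041, H_out = 1.106 kJ/mol
  T = 363.8 K: K = (5.206, 0.742, 0.540), RR gives ψ = 0.572, H_out = 21.751 kJ/mol
  T = 343.9 K: K = (3.873, 0.583, 0.425), RR gives ψ = 0.299, H_out = 11.726 kJ/mol
  T = 333.9 K: K = (3.294, 0.510, 0.373), RR gives ψ = 0.177, H_out = 6.695 kJ/mol
  T = 338.9 K: K = (3.576, 0.546, 0.399), RR gives ψ = 0.238, H_out = 9.254 kJ/mol
  T = 336.4 K: K = (3.434, 0.528, 0.386), RR gives ψ = 0.208, H_out = 7.989 kJ/mol
  T = 337.6 K: K = (3.502, 0.536, 0.392), RR gives ψ = 0.223, H_out = 8.600 kJ/mol
Linear interpolation between T = 336.4 (H_out = 7.989) and T = 337.6 (H_out = 8.600) on hF = 8.398 gives T ≈ 337.2 K, at which ψ = 0.22.

T = 337.2 K, V/F = 0.22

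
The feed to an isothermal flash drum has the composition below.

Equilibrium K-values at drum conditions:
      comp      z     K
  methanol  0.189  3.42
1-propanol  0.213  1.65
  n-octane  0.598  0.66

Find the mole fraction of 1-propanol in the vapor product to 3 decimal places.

y_1-propanol = 0.242

Material balance + equilibrium reduce to Σ zᵢ(Kᵢ−1)/(1+ψ(Kᵢ−1)) = 0.
Check two-phase: ΣzᵢKᵢ = 1.393 > 1 and Σzᵢ/Kᵢ = 1.090 > 1, so g(0) = 0.393 > 0 and g(1) = -0.090 < 0.
Newton iteration, ψ⁰ = 0.5:
  ψ = 0.500: g = 0.0665, g' = -0.378 → ψ = 0.676
  ψ = 0.676: g = 0.0058, g' = -0.319 → ψ = 0.694
Converged at ψ = 0.694.
Compositions from xᵢ = zᵢ/(1+ψ(Kᵢ−1)), yᵢ = Kᵢxᵢ:
  methanol: x = 0.071, y = 0.241
  1-propanol: x = 0.147, y = 0.242
  n-octane: x = 0.783, y = 0.517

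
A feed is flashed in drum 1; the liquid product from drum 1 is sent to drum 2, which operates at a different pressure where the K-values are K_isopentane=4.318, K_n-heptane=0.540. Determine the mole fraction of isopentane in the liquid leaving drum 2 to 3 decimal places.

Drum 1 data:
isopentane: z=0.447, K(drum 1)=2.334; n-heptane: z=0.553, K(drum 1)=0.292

x_isopentane (drum 2) = 0.122

Drum 1:
Rachford–Rice: g(ψ₁) = Σ zᵢ(Kᵢ−1)/(1+ψ₁(Kᵢ−1)) = 0.
g(0) = ΣzᵢKᵢ − 1 = 0.205 and g(1) = 1 − Σzᵢ/Kᵢ = -1.085, so a root lies in (0, 1).
Iterate (Newton) starting at ψ₁ = 0.5:
  ψ₁ = 0.500: g = -0.2484, g' = -0.950 → ψ₁ = 0.239
  ψ₁ = 0.239: g = -0.0189, g' = -0.859 → ψ₁ = 0.217
Converged at ψ₁ = 0.217.
Drum-1 compositions:
  isopentane: x = 0.347, y = 0.809
  n-heptane: x = 0.653, y = 0.191
Drum-2 feed = drum-1 liquid: z₂ = (0.3467, 0.6533).
Drum 2:
Material balance + equilibrium reduce to Σ zᵢ(Kᵢ−1)/(1+ψ₂(Kᵢ−1)) = 0.
g(0) = ΣzᵢKᵢ − 1 = 0.850 and g(1) = 1 − Σzᵢ/Kᵢ = -0.290, so a root lies in (0, 1).
Newton iteration, ψ₂⁰ = 0.5:
  ψ₂ = 0.500: g = 0.0424, g' = -0.773 → ψ₂ = 0.555
  ψ₂ = 0.555: g = 0.0015, g' = -0.722 → ψ₂ = 0.557
Converged at ψ₂ = 0.557.
  isopentane: x = 0.122, y = 0.526
  n-heptane: x = 0.878, y = 0.474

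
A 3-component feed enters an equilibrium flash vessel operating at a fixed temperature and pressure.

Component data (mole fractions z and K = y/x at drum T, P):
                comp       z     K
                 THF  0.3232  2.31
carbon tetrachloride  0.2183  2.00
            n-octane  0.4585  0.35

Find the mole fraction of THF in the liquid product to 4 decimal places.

x_THF = 0.2044

Newton–Raphson from β = 0.5:
  β = 0.5000: g = -0.04016, g' = -0.7247 → β = 0.4446
  β = 0.4446: g = -0.00047, g' = -0.7093 → β = 0.4439
Converged at β = 0.4439.
Compositions from xᵢ = zᵢ/(1+β(Kᵢ−1)), yᵢ = Kᵢxᵢ:
  THF: x = 0.2044, y = 0.4721
  carbon tetrachloride: x = 0.1512, y = 0.3024
  n-octane: x = 0.6445, y = 0.2256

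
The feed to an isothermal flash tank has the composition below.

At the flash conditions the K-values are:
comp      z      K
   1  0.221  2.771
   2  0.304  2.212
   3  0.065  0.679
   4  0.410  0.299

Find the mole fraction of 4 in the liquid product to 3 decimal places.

Let ψ = V/F and solve Σ zᵢ(Kᵢ−1)/(1+ψ(Kᵢ−1)) = 0.
g(0) = ΣzᵢKᵢ − 1 = 0.452 and g(1) = 1 − Σzᵢ/Kᵢ = -0.684, so a root lies in (0, 1).
Iterate (Newton) starting at ψ = 0.64:
  ψ = 0.640: g = -0.1566, g' = -0.967 → ψ = 0.478
  ψ = 0.478: g = -0.0117, g' = -0.847 → ψ = 0.464
Converged at ψ = 0.464.
Compositions from xᵢ = zᵢ/(1+ψ(Kᵢ−1)), yᵢ = Kᵢxᵢ:
  1: x = 0.121, y = 0.336
  2: x = 0.195, y = 0.430
  3: x = 0.076, y = 0.052
  4: x = 0.608, y = 0.182

x_4 = 0.608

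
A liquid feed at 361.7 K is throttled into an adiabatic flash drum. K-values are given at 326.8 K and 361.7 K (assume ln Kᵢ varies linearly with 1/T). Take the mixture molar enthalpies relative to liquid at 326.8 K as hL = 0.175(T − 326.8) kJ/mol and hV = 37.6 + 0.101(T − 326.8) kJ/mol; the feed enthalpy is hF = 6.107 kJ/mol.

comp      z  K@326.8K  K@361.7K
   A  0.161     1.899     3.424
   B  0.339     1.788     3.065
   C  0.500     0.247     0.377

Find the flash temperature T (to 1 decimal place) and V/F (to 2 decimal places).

Adiabatic flash: solve Rachford–Rice at each trial T, then check hF = ψ·hV(T) + (1−ψ)·hL(T).
  T = 326.8 K: K = (1.899, 1.788, 0.247), RR gives ψ = 0.057, H_out = 2.140 kJ/mol
  T = 361.7 K: K = (3.424, 3.065, 0.377), RR gives ψ = 0.573, H_out = 26.156 kJ/mol
  T = 344.2 K: K = (2.586, 2.371, 0.308), RR gives ψ = 0.375, H_out = 16.667 kJ/mol
  T = 335.5 K: K = (2.225, 2.067, 0.277), RR gives ψ = 0.244, H_out = 10.522 kJ/mol
  T = 331.1 K: K = (2.056, 1.923, 0.261), RR gives ψ = 0.159, H_out = 6.674 kJ/mol
  T = 329.0 K: K = (1.978, 1.856, 0.254), RR gives ψ = 0.112, H_out = 4.575 kJ/mol
Linear interpolation between T = 329.0 (H_out = 4.575) and T = 331.1 (H_out = 6.674) on hF = 6.107 gives T ≈ 330.5 K, at which ψ = 0.15.

T = 330.5 K, V/F = 0.15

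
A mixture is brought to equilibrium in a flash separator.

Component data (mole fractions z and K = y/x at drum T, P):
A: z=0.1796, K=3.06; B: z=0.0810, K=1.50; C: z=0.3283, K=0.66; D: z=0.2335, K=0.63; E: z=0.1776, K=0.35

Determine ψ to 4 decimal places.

Rachford–Rice: g(ψ) = Σ zᵢ(Kᵢ−1)/(1+ψ(Kᵢ−1)) = 0.
g(0) = ΣzᵢKᵢ − 1 = 0.0970 and g(1) = 1 − Σzᵢ/Kᵢ = -0.4882, so a root lies in (0, 1).
Iterate (Newton) starting at ψ = 0.5:
  ψ = 0.5000: g = -0.19686, g' = -0.4658 → ψ = 0.0774
  ψ = 0.0774: g = 0.03296, g' = -0.7428 → ψ = 0.1218
  ψ = 0.1218: g = 0.00169, g' = -0.6700 → ψ = 0.1243
Converged at ψ = 0.1243.

ψ = 0.1243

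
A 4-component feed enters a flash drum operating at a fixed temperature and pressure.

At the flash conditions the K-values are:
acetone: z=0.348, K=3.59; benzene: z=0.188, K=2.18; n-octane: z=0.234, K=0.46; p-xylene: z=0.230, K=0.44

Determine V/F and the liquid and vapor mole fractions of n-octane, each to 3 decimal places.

V/F = 0.736, x_n-octane = 0.388, y_n-octane = 0.179

Rachford–Rice: g(V/F) = Σ zᵢ(Kᵢ−1)/(1+V/F(Kᵢ−1)) = 0.
g(0) = ΣzᵢKᵢ − 1 = 0.868 and g(1) = 1 − Σzᵢ/Kᵢ = -0.215, so a root lies in (0, 1).
Newton iteration, V/F⁰ = 0.5:
  V/F = 0.500: g = 0.1803, g' = -0.814 → V/F = 0.721
  V/F = 0.721: g = 0.0109, g' = -0.746 → V/F = 0.736
Converged at V/F = 0.736.
Compositions from xᵢ = zᵢ/(1+V/F(Kᵢ−1)), yᵢ = Kᵢxᵢ:
  acetone: x = 0.120, y = 0.430
  benzene: x = 0.101, y = 0.219
  n-octane: x = 0.388, y = 0.179
  p-xylene: x = 0.391, y = 0.172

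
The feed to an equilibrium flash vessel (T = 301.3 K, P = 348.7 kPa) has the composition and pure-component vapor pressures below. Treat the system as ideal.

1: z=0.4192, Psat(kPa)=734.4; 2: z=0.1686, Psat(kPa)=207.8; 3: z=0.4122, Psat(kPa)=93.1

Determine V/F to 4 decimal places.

V/F = 0.1293

Raoult's law: Kᵢ = Pᵢˢᵃᵗ/P = Pᵢˢᵃᵗ/348.7.
  K_1 = 734.4/348.7 = 2.106108, K_2 = 207.8/348.7 = 0.595928, K_3 = 93.1/348.7 = 0.266992
Material balance + equilibrium reduce to Σ zᵢ(Kᵢ−1)/(1+V/F(Kᵢ−1)) = 0.
Feasibility: ΣzᵢKᵢ = 1.0934, Σzᵢ/Kᵢ = 2.0258 — both > 1, two phases present.
Newton–Raphson from V/F = 0.34:
  V/F = 0.3400: g = -0.14446, g' = -0.7008 → V/F = 0.1339
  V/F = 0.1339: g = -0.00315, g' = -0.6922 → V/F = 0.1293
Converged at V/F = 0.1293.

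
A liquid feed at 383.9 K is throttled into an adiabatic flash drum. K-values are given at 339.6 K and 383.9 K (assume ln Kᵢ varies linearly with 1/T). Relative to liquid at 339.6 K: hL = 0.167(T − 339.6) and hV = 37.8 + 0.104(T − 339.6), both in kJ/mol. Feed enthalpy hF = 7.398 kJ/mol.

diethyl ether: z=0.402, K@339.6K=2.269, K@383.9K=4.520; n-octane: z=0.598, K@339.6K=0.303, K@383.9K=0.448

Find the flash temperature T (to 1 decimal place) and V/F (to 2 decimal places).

Adiabatic flash: solve Rachford–Rice at each trial T, then check hF = ψ·hV(T) + (1−ψ)·hL(T).
  T = 339.6 K: K = (2.269, 0.303), RR gives ψ = 0.106, H_out = 3.989 kJ/mol
  T = 383.9 K: K = (4.520, 0.448), RR gives ψ = 0.558, H_out = 26.946 kJ/mol
  T = 361.8 K: K = (3.273, 0.373), RR gives ψ = 0.378, H_out = 17.472 kJ/mol
  T = 350.7 K: K = (2.741, 0.337), RR gives ψ = 0.263, H_out = 11.617 kJ/mol
  T = 345.1 K: K = (2.496, 0.320), RR gives ψ = 0.191, H_out = 8.079 kJ/mol
  T = 342.4 K: K = (2.383, 0.312), RR gives ψ = 0.151, H_out = 6.162 kJ/mol
  T = 343.8 K: K = (2.441, 0.316), RR gives ψ = 0.172, H_out = 7.176 kJ/mol
Linear interpolation between T = 343.8 (H_out = 7.176) and T = 345.1 (H_out = 8.079) on hF = 7.398 gives T ≈ 344.1 K, at which ψ = 0.18.

T = 344.1 K, V/F = 0.18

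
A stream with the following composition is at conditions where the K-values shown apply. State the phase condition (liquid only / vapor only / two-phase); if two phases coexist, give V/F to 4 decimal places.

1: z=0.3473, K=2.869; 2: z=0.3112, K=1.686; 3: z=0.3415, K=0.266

two-phase, V/F = 0.6099

ΣzᵢKᵢ = 1.6119; Σzᵢ/Kᵢ = 1.5895.
Both exceed 1, so a two-phase solution exists.
Rachford–Rice: g(ψ) = Σ zᵢ(Kᵢ−1)/(1+ψ(Kᵢ−1)) = 0.
Iterate (Newton) starting at ψ = 0.41:
  ψ = 0.4100: g = 0.17555, g' = -0.8546 → ψ = 0.6154
  ψ = 0.6154: g = -0.00519, g' = -0.9468 → ψ = 0.6099
Converged at ψ = 0.6099.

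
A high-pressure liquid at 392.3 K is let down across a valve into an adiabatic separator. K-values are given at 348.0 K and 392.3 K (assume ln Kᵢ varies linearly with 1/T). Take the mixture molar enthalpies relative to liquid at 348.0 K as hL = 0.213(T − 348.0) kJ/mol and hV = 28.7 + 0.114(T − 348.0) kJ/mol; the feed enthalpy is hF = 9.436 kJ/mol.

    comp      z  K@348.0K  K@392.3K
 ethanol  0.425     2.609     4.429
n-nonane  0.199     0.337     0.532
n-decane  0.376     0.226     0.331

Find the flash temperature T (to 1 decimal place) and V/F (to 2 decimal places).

Adiabatic flash: solve Rachford–Rice at each trial T, then check hF = ψ·hV(T) + (1−ψ)·hL(T).
  T = 348.0 K: K = (2.609, 0.337, 0.226), RR gives ψ = 0.220, H_out = 6.309 kJ/mol
  T = 392.3 K: K = (4.429, 0.532, 0.331), RR gives ψ = 0.533, H_out = 22.403 kJ/mol
  T = 370.1 K: K = (3.452, 0.429, 0.277), RR gives ψ = 0.397, H_out = 15.220 kJ/mol
  T = 359.1 K: K = (3.016, 0.382, 0.251), RR gives ψ = 0.317, H_out = 11.121 kJ/mol
  T = 353.6 K: K = (2.810, 0.359, 0.238), RR gives ψ = 0.272, H_out = 8.846 kJ/mol
  T = 356.4 K: K = (2.914, 0.371, 0.245), RR gives ψ = 0.296, H_out = 10.027 kJ/mol
  T = 355.0 K: K = (2.862, 0.365, 0.242), RR gives ψ = 0.284, H_out = 9.443 kJ/mol
Linear interpolation between T = 353.6 (H_out = 8.846) and T = 355.0 (H_out = 9.443) on hF = 9.436 gives T ≈ 355.0 K, at which ψ = 0.28.

T = 355.0 K, V/F = 0.28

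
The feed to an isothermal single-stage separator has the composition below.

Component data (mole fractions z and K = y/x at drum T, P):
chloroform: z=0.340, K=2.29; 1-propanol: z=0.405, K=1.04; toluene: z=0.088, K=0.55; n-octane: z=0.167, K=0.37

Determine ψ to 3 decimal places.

Material balance + equilibrium reduce to Σ zᵢ(Kᵢ−1)/(1+ψ(Kᵢ−1)) = 0.
g(0) = ΣzᵢKᵢ − 1 = 0.310 and g(1) = 1 − Σzᵢ/Kᵢ = -0.149, so a root lies in (0, 1).
Iterate (Newton) starting at ψ = 0.5:
  ψ = 0.500: g = 0.0778, g' = -0.381 → ψ = 0.704
  ψ = 0.704: g = -0.0016, g' = -0.408 → ψ = 0.701
Converged at ψ = 0.701.

ψ = 0.701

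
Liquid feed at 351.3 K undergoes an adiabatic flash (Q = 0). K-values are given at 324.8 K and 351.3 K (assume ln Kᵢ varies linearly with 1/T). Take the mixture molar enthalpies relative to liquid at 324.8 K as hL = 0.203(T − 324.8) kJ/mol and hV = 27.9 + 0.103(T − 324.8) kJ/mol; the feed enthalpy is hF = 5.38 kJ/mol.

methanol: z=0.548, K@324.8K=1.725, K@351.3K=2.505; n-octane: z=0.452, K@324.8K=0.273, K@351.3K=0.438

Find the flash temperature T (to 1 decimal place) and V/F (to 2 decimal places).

T = 326.7 K, V/F = 0.18

Adiabatic flash: solve Rachford–Rice at each trial T, then check hF = ψ·hV(T) + (1−ψ)·hL(T).
  T = 324.8 K: K = (1.725, 0.273), RR gives ψ = 0.130, H_out = 3.636 kJ/mol
  T = 351.3 K: K = (2.505, 0.438), RR gives ψ = 0.675, H_out = 22.417 kJ/mol
  T = 338.1 K: K = (2.095, 0.349), RR gives ψ = 0.430, H_out = 14.114 kJ/mol
  T = 331.5 K: K = (1.906, 0.310), RR gives ψ = 0.295, H_out = 9.402 kJ/mol
  T = 328.1 K: K = (1.813, 0.291), RR gives ψ = 0.217, H_out = 6.644 kJ/mol
  T = 326.5 K: K = (1.770, 0.282), RR gives ψ = 0.176, H_out = 5.233 kJ/mol
Linear interpolation between T = 326.5 (H_out = 5.233) and T = 328.1 (H_out = 6.644) on hF = 5.38 gives T ≈ 326.7 K, at which ψ = 0.18.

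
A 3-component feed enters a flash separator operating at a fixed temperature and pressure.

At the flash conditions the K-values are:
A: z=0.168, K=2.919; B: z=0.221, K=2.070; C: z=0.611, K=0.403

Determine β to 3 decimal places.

β = 0.218

Material balance + equilibrium reduce to Σ zᵢ(Kᵢ−1)/(1+β(Kᵢ−1)) = 0.
Check two-phase: ΣzᵢKᵢ = 1.194 > 1 and Σzᵢ/Kᵢ = 1.680 > 1, so g(0) = 0.194 > 0 and g(1) = -0.680 < 0.
Newton–Raphson from β = 0.49:
  β = 0.490: g = -0.1943, g' = -0.708 → β = 0.216
  β = 0.216: g = 0.0015, g' = -0.763 → β = 0.218
Converged at β = 0.218.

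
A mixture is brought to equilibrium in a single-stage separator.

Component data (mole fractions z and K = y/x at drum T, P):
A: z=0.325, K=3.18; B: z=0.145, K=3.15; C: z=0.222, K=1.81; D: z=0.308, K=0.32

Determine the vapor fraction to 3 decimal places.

Rachford–Rice: g(ψ) = Σ zᵢ(Kᵢ−1)/(1+ψ(Kᵢ−1)) = 0.
g(0) = ΣzᵢKᵢ − 1 = 0.991 and g(1) = 1 − Σzᵢ/Kᵢ = -0.233, so a root lies in (0, 1).
Iterate (Newton) starting at ψ = 0.5:
  ψ = 0.500: g = 0.2999, g' = -0.910 → ψ = 0.830
  ψ = 0.830: g = -0.0086, g' = -1.084 → ψ = 0.822
Converged at ψ = 0.822.

ψ = 0.822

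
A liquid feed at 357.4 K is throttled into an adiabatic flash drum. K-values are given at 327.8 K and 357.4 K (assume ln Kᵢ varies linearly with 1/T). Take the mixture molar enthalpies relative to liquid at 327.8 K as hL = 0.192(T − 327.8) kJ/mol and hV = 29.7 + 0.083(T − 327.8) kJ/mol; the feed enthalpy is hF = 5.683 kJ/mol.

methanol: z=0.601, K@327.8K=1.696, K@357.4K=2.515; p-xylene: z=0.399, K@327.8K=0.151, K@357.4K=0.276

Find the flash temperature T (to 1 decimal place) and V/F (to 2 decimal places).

Adiabatic flash: solve Rachford–Rice at each trial T, then check hF = ψ·hV(T) + (1−ψ)·hL(T).
  T = 327.8 K: K = (1.696, 0.151), RR gives ψ = 0.135, H_out = 3.998 kJ/mol
  T = 357.4 K: K = (2.515, 0.276), RR gives ψ = 0.567, H_out = 20.687 kJ/mol
  T = 342.6 K: K = (2.083, 0.207), RR gives ψ = 0.389, H_out = 13.775 kJ/mol
  T = 335.2 K: K = (1.884, 0.177), RR gives ψ = 0.279, H_out = 9.485 kJ/mol
  T = 331.5 K: K = (1.788, 0.164), RR gives ψ = 0.213, H_out = 6.941 kJ/mol
  T = 329.6 K: K = (1.741, 0.157), RR gives ψ = 0.174, H_out = 5.489 kJ/mol
  T = 330.6 K: K = (1.766, 0.161), RR gives ψ = 0.195, H_out = 6.267 kJ/mol
Linear interpolation between T = 329.6 (H_out = 5.489) and T = 330.6 (H_out = 6.267) on hF = 5.683 gives T ≈ 329.8 K, at which ψ = 0.18.

T = 329.8 K, V/F = 0.18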